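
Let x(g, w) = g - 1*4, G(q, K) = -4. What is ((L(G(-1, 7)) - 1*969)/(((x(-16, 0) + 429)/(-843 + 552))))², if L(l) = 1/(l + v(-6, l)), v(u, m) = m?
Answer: 5090090991129/10705984 ≈ 4.7544e+5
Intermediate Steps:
L(l) = 1/(2*l) (L(l) = 1/(l + l) = 1/(2*l))
x(g, w) = -4 + g (x(g, w) = g - 4 = -4 + g)
((L(G(-1, 7)) - 1*969)/(((x(-16, 0) + 429)/(-843 + 552))))² = (((½)/(-4) - 1*969)/((((-4 - 16) + 429)/(-843 + 552))))² = (((½)*(-¼) - 969)/(((-20 + 429)/(-291))))² = ((-⅛ - 969)/((409*(-1/291))))² = (-7753/(8*(-409/291)))² = (-7753/8*(-291/409))² = (2256123/3272)² = 5090090991129/10705984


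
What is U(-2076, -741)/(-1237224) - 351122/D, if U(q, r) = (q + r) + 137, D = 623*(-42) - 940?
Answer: 27155575588/2096012109 ≈ 12.956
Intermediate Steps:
D = -27106 (D = -26166 - 940 = -27106)
U(q, r) = 137 + q + r
U(-2076, -741)/(-1237224) - 351122/D = (137 - 2076 - 741)/(-1237224) - 351122/(-27106) = -2680*(-1/1237224) - 351122*(-1/27106) = 335/154653 + 175561/13553 = 27155575588/2096012109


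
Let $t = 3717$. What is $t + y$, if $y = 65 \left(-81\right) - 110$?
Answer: $-1658$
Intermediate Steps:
$y = -5375$ ($y = -5265 - 110 = -5375$)
$t + y = 3717 - 5375 = -1658$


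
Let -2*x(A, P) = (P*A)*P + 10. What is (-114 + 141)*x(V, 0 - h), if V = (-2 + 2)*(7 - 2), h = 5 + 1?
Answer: -135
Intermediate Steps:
h = 6
V = 0 (V = 0*5 = 0)
x(A, P) = -5 - A*P²/2 (x(A, P) = -((P*A)*P + 10)/2 = -((A*P)*P + 10)/2 = -(A*P² + 10)/2 = -(10 + A*P²)/2 = -5 - A*P²/2)
(-114 + 141)*x(V, 0 - h) = (-114 + 141)*(-5 - ½*0*(0 - 1*6)²) = 27*(-5 - ½*0*(0 - 6)²) = 27*(-5 - ½*0*(-6)²) = 27*(-5 - ½*0*36) = 27*(-5 + 0) = 27*(-5) = -135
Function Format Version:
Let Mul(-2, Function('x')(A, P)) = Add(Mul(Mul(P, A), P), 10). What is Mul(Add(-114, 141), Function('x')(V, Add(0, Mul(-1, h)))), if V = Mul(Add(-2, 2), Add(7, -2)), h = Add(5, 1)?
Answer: -135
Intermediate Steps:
h = 6
V = 0 (V = Mul(0, 5) = 0)
Function('x')(A, P) = Add(-5, Mul(Rational(-1, 2), A, Pow(P, 2))) (Function('x')(A, P) = Mul(Rational(-1, 2), Add(Mul(Mul(P, A), P), 10)) = Mul(Rational(-1, 2), Add(Mul(Mul(A, P), P), 10)) = Mul(Rational(-1, 2), Add(Mul(A, Pow(P, 2)), 10)) = Mul(Rational(-1, 2), Add(10, Mul(A, Pow(P, 2)))) = Add(-5, Mul(Rational(-1, 2), A, Pow(P, 2))))
Mul(Add(-114, 141), Function('x')(V, Add(0, Mul(-1, h)))) = Mul(Add(-114, 141), Add(-5, Mul(Rational(-1, 2), 0, Pow(Add(0, Mul(-1, 6)), 2)))) = Mul(27, Add(-5, Mul(Rational(-1, 2), 0, Pow(Add(0, -6), 2)))) = Mul(27, Add(-5, Mul(Rational(-1, 2), 0, Pow(-6, 2)))) = Mul(27, Add(-5, Mul(Rational(-1, 2), 0, 36))) = Mul(27, Add(-5, 0)) = Mul(27, -5) = -135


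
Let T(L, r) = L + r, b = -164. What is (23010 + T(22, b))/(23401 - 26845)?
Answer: -5717/861 ≈ -6.6400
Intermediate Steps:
(23010 + T(22, b))/(23401 - 26845) = (23010 + (22 - 164))/(23401 - 26845) = (23010 - 142)/(-3444) = 22868*(-1/3444) = -5717/861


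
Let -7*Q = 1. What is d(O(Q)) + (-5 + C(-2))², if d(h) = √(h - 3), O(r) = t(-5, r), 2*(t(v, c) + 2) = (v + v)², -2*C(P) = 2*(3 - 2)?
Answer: 36 + 3*√5 ≈ 42.708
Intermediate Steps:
C(P) = -1 (C(P) = -(3 - 2) = -1)
Q = -⅐ (Q = -⅐*1 = -⅐ ≈ -0.14286)
t(v, c) = -2 + 2*v² (t(v, c) = -2 + (v + v)²/2 = -2 + (2*v)²/2 = -2 + (4*v²)/2 = -2 + 2*v²)
O(r) = 48 (O(r) = -2 + 2*(-5)² = -2 + 2*25 = -2 + 50 = 48)
d(h) = √(-3 + h)
d(O(Q)) + (-5 + C(-2))² = √(-3 + 48) + (-5 - 1)² = √45 + (-6)² = 3*√5 + 36 = 36 + 3*√5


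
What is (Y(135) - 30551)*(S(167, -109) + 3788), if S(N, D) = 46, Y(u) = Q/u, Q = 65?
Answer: -117130688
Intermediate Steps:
Y(u) = 65/u
(Y(135) - 30551)*(S(167, -109) + 3788) = (65/135 - 30551)*(46 + 3788) = (65*(1/135) - 30551)*3834 = (13/27 - 30551)*3834 = -824864/27*3834 = -117130688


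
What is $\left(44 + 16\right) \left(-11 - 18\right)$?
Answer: $-1740$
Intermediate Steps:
$\left(44 + 16\right) \left(-11 - 18\right) = 60 \left(-29\right) = -1740$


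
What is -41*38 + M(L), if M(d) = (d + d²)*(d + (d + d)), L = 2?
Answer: -1522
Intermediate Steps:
M(d) = 3*d*(d + d²) (M(d) = (d + d²)*(d + 2*d) = (d + d²)*(3*d) = 3*d*(d + d²))
-41*38 + M(L) = -41*38 + 3*2²*(1 + 2) = -1558 + 3*4*3 = -1558 + 36 = -1522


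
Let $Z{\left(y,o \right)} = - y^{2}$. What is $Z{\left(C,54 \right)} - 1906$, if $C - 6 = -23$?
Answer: $-2195$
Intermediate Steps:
$C = -17$ ($C = 6 - 23 = -17$)
$Z{\left(C,54 \right)} - 1906 = - \left(-17\right)^{2} - 1906 = \left(-1\right) 289 - 1906 = -289 - 1906 = -2195$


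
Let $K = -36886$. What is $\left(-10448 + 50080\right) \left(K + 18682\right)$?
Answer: $-721460928$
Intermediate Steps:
$\left(-10448 + 50080\right) \left(K + 18682\right) = \left(-10448 + 50080\right) \left(-36886 + 18682\right) = 39632 \left(-18204\right) = -721460928$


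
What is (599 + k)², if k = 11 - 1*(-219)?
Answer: 687241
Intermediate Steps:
k = 230 (k = 11 + 219 = 230)
(599 + k)² = (599 + 230)² = 829² = 687241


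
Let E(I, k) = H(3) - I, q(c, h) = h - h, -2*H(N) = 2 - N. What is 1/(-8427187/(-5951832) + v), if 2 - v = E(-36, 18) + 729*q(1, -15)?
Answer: -5951832/196911017 ≈ -0.030226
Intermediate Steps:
H(N) = -1 + N/2 (H(N) = -(2 - N)/2 = -1 + N/2)
q(c, h) = 0
E(I, k) = ½ - I (E(I, k) = (-1 + (½)*3) - I = (-1 + 3/2) - I = ½ - I)
v = -69/2 (v = 2 - ((½ - 1*(-36)) + 729*0) = 2 - ((½ + 36) + 0) = 2 - (73/2 + 0) = 2 - 1*73/2 = 2 - 73/2 = -69/2 ≈ -34.500)
1/(-8427187/(-5951832) + v) = 1/(-8427187/(-5951832) - 69/2) = 1/(-8427187*(-1/5951832) - 69/2) = 1/(8427187/5951832 - 69/2) = 1/(-196911017/5951832) = -5951832/196911017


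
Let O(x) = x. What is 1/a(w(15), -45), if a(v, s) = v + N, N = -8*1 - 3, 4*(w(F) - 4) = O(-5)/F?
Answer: -12/85 ≈ -0.14118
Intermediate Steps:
w(F) = 4 - 5/(4*F) (w(F) = 4 + (-5/F)/4 = 4 - 5/(4*F))
N = -11 (N = -8 - 3 = -11)
a(v, s) = -11 + v (a(v, s) = v - 11 = -11 + v)
1/a(w(15), -45) = 1/(-11 + (4 - 5/4/15)) = 1/(-11 + (4 - 5/4*1/15)) = 1/(-11 + (4 - 1/12)) = 1/(-11 + 47/12) = 1/(-85/12) = -12/85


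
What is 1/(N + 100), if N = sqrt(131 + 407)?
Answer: 50/4731 - sqrt(538)/9462 ≈ 0.0081172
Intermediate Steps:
N = sqrt(538) ≈ 23.195
1/(N + 100) = 1/(sqrt(538) + 100) = 1/(100 + sqrt(538))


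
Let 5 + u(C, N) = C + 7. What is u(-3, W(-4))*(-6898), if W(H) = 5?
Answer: 6898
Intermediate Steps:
u(C, N) = 2 + C (u(C, N) = -5 + (C + 7) = -5 + (7 + C) = 2 + C)
u(-3, W(-4))*(-6898) = (2 - 3)*(-6898) = -1*(-6898) = 6898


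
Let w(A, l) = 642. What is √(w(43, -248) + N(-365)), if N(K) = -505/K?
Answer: √3428591/73 ≈ 25.365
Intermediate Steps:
√(w(43, -248) + N(-365)) = √(642 - 505/(-365)) = √(642 - 505*(-1/365)) = √(642 + 101/73) = √(46967/73) = √3428591/73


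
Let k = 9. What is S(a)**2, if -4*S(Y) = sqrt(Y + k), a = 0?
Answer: 9/16 ≈ 0.56250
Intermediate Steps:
S(Y) = -sqrt(9 + Y)/4 (S(Y) = -sqrt(Y + 9)/4 = -sqrt(9 + Y)/4)
S(a)**2 = (-sqrt(9 + 0)/4)**2 = (-sqrt(9)/4)**2 = (-1/4*3)**2 = (-3/4)**2 = 9/16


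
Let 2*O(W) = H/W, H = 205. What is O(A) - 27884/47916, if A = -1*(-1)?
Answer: 2441753/23958 ≈ 101.92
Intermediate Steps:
A = 1
O(W) = 205/(2*W) (O(W) = (205/W)/2 = 205/(2*W))
O(A) - 27884/47916 = (205/2)/1 - 27884/47916 = (205/2)*1 - 27884/47916 = 205/2 - 1*6971/11979 = 205/2 - 6971/11979 = 2441753/23958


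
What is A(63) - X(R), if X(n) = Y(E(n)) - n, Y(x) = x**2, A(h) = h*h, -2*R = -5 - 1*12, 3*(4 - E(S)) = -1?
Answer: 71257/18 ≈ 3958.7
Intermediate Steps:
E(S) = 13/3 (E(S) = 4 - 1/3*(-1) = 4 + 1/3 = 13/3)
R = 17/2 (R = -(-5 - 1*12)/2 = -(-5 - 12)/2 = -1/2*(-17) = 17/2 ≈ 8.5000)
A(h) = h**2
X(n) = 169/9 - n (X(n) = (13/3)**2 - n = 169/9 - n)
A(63) - X(R) = 63**2 - (169/9 - 1*17/2) = 3969 - (169/9 - 17/2) = 3969 - 1*185/18 = 3969 - 185/18 = 71257/18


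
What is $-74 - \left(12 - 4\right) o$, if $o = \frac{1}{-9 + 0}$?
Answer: $- \frac{658}{9} \approx -73.111$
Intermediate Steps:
$o = - \frac{1}{9}$ ($o = \frac{1}{-9} = - \frac{1}{9} \approx -0.11111$)
$-74 - \left(12 - 4\right) o = -74 - \left(12 - 4\right) \left(- \frac{1}{9}\right) = -74 - 8 \left(- \frac{1}{9}\right) = -74 - - \frac{8}{9} = -74 + \frac{8}{9} = - \frac{658}{9}$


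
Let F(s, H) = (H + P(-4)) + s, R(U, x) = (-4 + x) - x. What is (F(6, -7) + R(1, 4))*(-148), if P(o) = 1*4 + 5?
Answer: -592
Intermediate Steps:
R(U, x) = -4
P(o) = 9 (P(o) = 4 + 5 = 9)
F(s, H) = 9 + H + s (F(s, H) = (H + 9) + s = (9 + H) + s = 9 + H + s)
(F(6, -7) + R(1, 4))*(-148) = ((9 - 7 + 6) - 4)*(-148) = (8 - 4)*(-148) = 4*(-148) = -592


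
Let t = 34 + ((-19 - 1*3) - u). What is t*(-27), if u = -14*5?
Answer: -2214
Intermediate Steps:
u = -70
t = 82 (t = 34 + ((-19 - 1*3) - 1*(-70)) = 34 + ((-19 - 3) + 70) = 34 + (-22 + 70) = 34 + 48 = 82)
t*(-27) = 82*(-27) = -2214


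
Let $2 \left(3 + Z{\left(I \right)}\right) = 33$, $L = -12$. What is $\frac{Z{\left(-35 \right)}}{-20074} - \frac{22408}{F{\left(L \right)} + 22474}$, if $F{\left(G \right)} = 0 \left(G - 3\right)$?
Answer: $- \frac{450121591}{451143076} \approx -0.99774$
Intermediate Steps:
$F{\left(G \right)} = 0$ ($F{\left(G \right)} = 0 \left(-3 + G\right) = 0$)
$Z{\left(I \right)} = \frac{27}{2}$ ($Z{\left(I \right)} = -3 + \frac{1}{2} \cdot 33 = -3 + \frac{33}{2} = \frac{27}{2}$)
$\frac{Z{\left(-35 \right)}}{-20074} - \frac{22408}{F{\left(L \right)} + 22474} = \frac{27}{2 \left(-20074\right)} - \frac{22408}{0 + 22474} = \frac{27}{2} \left(- \frac{1}{20074}\right) - \frac{22408}{22474} = - \frac{27}{40148} - \frac{11204}{11237} = - \frac{450121591}{451143076}$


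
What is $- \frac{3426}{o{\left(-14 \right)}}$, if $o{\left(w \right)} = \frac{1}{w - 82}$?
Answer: $328896$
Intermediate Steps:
$o{\left(w \right)} = \frac{1}{-82 + w}$
$- \frac{3426}{o{\left(-14 \right)}} = - \frac{3426}{\frac{1}{-82 - 14}} = - \frac{3426}{\frac{1}{-96}} = - \frac{3426}{- \frac{1}{96}} = \left(-3426\right) \left(-96\right) = 328896$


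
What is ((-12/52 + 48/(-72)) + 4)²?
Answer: 14641/1521 ≈ 9.6259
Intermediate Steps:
((-12/52 + 48/(-72)) + 4)² = ((-12*1/52 + 48*(-1/72)) + 4)² = ((-3/13 - ⅔) + 4)² = (-35/39 + 4)² = (121/39)² = 14641/1521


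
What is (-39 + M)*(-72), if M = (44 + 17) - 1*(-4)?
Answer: -1872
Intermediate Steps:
M = 65 (M = 61 + 4 = 65)
(-39 + M)*(-72) = (-39 + 65)*(-72) = 26*(-72) = -1872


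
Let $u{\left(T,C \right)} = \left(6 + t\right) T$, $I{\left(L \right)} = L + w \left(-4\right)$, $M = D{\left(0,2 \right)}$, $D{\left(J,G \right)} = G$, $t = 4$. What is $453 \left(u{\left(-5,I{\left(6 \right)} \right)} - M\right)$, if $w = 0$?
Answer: $-23556$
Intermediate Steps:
$M = 2$
$I{\left(L \right)} = L$ ($I{\left(L \right)} = L + 0 \left(-4\right) = L + 0 = L$)
$u{\left(T,C \right)} = 10 T$ ($u{\left(T,C \right)} = \left(6 + 4\right) T = 10 T$)
$453 \left(u{\left(-5,I{\left(6 \right)} \right)} - M\right) = 453 \left(10 \left(-5\right) - 2\right) = 453 \left(-50 - 2\right) = 453 \left(-52\right) = -23556$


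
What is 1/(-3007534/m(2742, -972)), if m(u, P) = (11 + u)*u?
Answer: -3774363/1503767 ≈ -2.5099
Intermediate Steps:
m(u, P) = u*(11 + u)
1/(-3007534/m(2742, -972)) = 1/(-3007534*1/(2742*(11 + 2742))) = 1/(-3007534/(2742*2753)) = 1/(-3007534/7548726) = 1/(-3007534*1/7548726) = 1/(-1503767/3774363) = -3774363/1503767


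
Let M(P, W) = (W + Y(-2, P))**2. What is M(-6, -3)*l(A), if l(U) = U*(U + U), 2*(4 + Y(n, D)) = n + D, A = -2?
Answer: 968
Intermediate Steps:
Y(n, D) = -4 + D/2 + n/2 (Y(n, D) = -4 + (n + D)/2 = -4 + (D + n)/2 = -4 + (D/2 + n/2) = -4 + D/2 + n/2)
l(U) = 2*U**2 (l(U) = U*(2*U) = 2*U**2)
M(P, W) = (-5 + W + P/2)**2 (M(P, W) = (W + (-4 + P/2 + (1/2)*(-2)))**2 = (W + (-4 + P/2 - 1))**2 = (W + (-5 + P/2))**2 = (-5 + W + P/2)**2)
M(-6, -3)*l(A) = ((-10 - 6 + 2*(-3))**2/4)*(2*(-2)**2) = ((-10 - 6 - 6)**2/4)*(2*4) = ((1/4)*(-22)**2)*8 = ((1/4)*484)*8 = 121*8 = 968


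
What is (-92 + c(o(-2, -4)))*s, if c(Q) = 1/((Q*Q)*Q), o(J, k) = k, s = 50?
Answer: -147225/32 ≈ -4600.8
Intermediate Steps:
c(Q) = Q⁻³ (c(Q) = 1/(Q²*Q) = 1/(Q³) = Q⁻³)
(-92 + c(o(-2, -4)))*s = (-92 + (-4)⁻³)*50 = (-92 - 1/64)*50 = -5889/64*50 = -147225/32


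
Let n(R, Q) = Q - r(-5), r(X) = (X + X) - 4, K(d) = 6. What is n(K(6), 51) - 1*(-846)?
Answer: 911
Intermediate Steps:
r(X) = -4 + 2*X (r(X) = 2*X - 4 = -4 + 2*X)
n(R, Q) = 14 + Q (n(R, Q) = Q - (-4 + 2*(-5)) = Q - (-4 - 10) = Q - 1*(-14) = Q + 14 = 14 + Q)
n(K(6), 51) - 1*(-846) = (14 + 51) - 1*(-846) = 65 + 846 = 911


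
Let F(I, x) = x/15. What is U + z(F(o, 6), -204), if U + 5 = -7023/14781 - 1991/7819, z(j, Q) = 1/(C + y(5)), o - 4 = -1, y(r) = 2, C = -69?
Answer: -14827769280/2581122271 ≈ -5.7447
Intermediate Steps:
o = 3 (o = 4 - 1 = 3)
F(I, x) = x/15 (F(I, x) = x*(1/15) = x/15)
z(j, Q) = -1/67 (z(j, Q) = 1/(-69 + 2) = 1/(-67) = -1/67)
U = -220735001/38524213 (U = -5 + (-7023/14781 - 1991/7819) = -5 + (-7023*1/14781 - 1991*1/7819) = -5 + (-2341/4927 - 1991/7819) = -5 - 28113936/38524213 = -220735001/38524213 ≈ -5.7298)
U + z(F(o, 6), -204) = -220735001/38524213 - 1/67 = -14827769280/2581122271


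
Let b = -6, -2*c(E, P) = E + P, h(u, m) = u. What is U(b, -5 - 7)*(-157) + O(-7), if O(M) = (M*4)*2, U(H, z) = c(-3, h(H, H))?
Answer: -1525/2 ≈ -762.50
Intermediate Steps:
c(E, P) = -E/2 - P/2 (c(E, P) = -(E + P)/2 = -E/2 - P/2)
U(H, z) = 3/2 - H/2 (U(H, z) = -1/2*(-3) - H/2 = 3/2 - H/2)
O(M) = 8*M (O(M) = (4*M)*2 = 8*M)
U(b, -5 - 7)*(-157) + O(-7) = (3/2 - 1/2*(-6))*(-157) + 8*(-7) = (3/2 + 3)*(-157) - 56 = (9/2)*(-157) - 56 = -1413/2 - 56 = -1525/2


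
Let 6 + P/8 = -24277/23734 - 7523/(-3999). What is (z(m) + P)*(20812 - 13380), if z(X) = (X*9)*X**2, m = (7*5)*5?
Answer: 17011959206102015864/47456133 ≈ 3.5848e+11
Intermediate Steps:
P = -1952025748/47456133 (P = -48 + 8*(-24277/23734 - 7523/(-3999)) = -48 + 8*(-24277*1/23734 - 7523*(-1/3999)) = -48 + 8*(-24277/23734 + 7523/3999) = -48 + 8*(81467159/94912266) = -48 + 325868636/47456133 = -1952025748/47456133 ≈ -41.133)
m = 175 (m = 35*5 = 175)
z(X) = 9*X**3 (z(X) = (9*X)*X**2 = 9*X**3)
(z(m) + P)*(20812 - 13380) = (9*175**3 - 1952025748/47456133)*(20812 - 13380) = (9*5359375 - 1952025748/47456133)*7432 = (48234375 - 1952025748/47456133)*7432 = (2289014963146127/47456133)*7432 = 17011959206102015864/47456133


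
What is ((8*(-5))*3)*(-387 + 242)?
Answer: 17400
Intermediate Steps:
((8*(-5))*3)*(-387 + 242) = -40*3*(-145) = -120*(-145) = 17400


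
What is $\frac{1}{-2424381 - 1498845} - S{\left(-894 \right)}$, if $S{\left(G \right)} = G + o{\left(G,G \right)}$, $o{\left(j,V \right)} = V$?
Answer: $\frac{7014728087}{3923226} \approx 1788.0$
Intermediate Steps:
$S{\left(G \right)} = 2 G$ ($S{\left(G \right)} = G + G = 2 G$)
$\frac{1}{-2424381 - 1498845} - S{\left(-894 \right)} = \frac{1}{-2424381 - 1498845} - 2 \left(-894\right) = \frac{1}{-3923226} - -1788 = - \frac{1}{3923226} + 1788 = \frac{7014728087}{3923226}$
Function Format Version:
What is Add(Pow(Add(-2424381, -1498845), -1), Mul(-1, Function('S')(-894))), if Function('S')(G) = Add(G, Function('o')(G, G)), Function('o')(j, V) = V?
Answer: Rational(7014728087, 3923226) ≈ 1788.0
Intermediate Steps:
Function('S')(G) = Mul(2, G) (Function('S')(G) = Add(G, G) = Mul(2, G))
Add(Pow(Add(-2424381, -1498845), -1), Mul(-1, Function('S')(-894))) = Add(Pow(Add(-2424381, -1498845), -1), Mul(-1, Mul(2, -894))) = Add(Pow(-3923226, -1), Mul(-1, -1788)) = Add(Rational(-1, 3923226), 1788) = Rational(7014728087, 3923226)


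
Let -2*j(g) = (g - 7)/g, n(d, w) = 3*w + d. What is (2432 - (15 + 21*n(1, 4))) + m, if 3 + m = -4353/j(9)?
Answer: 41318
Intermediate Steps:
n(d, w) = d + 3*w
j(g) = -(-7 + g)/(2*g) (j(g) = -(g - 7)/(2*g) = -(-7 + g)/(2*g))
m = 39174 (m = -3 - 4353*18/(7 - 1*9) = -3 - 4353*18/(7 - 9) = -3 - 4353/((½)*(⅑)*(-2)) = -3 - 4353/(-⅑) = -3 - 4353*(-9) = -3 + 39177 = 39174)
(2432 - (15 + 21*n(1, 4))) + m = (2432 - (15 + 21*(1 + 3*4))) + 39174 = (2432 - (15 + 21*(1 + 12))) + 39174 = (2432 - (15 + 21*13)) + 39174 = (2432 - (15 + 273)) + 39174 = (2432 - 1*288) + 39174 = (2432 - 288) + 39174 = 2144 + 39174 = 41318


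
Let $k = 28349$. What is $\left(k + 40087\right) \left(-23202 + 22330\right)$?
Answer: $-59676192$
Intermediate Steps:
$\left(k + 40087\right) \left(-23202 + 22330\right) = \left(28349 + 40087\right) \left(-23202 + 22330\right) = 68436 \left(-872\right) = -59676192$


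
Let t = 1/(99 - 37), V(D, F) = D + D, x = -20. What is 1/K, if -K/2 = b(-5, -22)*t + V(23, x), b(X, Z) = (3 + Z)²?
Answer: -31/3213 ≈ -0.0096483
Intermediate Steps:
V(D, F) = 2*D
t = 1/62 ≈ 0.016129
K = -3213/31 (K = -2*((3 - 22)²*(1/62) + 2*23) = -2*((-19)²*(1/62) + 46) = -2*(361*(1/62) + 46) = -2*(361/62 + 46) = -2*3213/62 = -3213/31 ≈ -103.65)
1/K = 1/(-3213/31) = -31/3213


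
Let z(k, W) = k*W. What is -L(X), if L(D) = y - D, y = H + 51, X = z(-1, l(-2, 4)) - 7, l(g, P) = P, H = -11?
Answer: -51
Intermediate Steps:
z(k, W) = W*k
X = -11 (X = 4*(-1) - 7 = -4 - 7 = -11)
y = 40 (y = -11 + 51 = 40)
L(D) = 40 - D
-L(X) = -(40 - 1*(-11)) = -(40 + 11) = -1*51 = -51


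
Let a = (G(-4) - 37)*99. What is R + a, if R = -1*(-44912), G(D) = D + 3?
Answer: 41150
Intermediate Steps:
G(D) = 3 + D
a = -3762 (a = ((3 - 4) - 37)*99 = (-1 - 37)*99 = -38*99 = -3762)
R = 44912
R + a = 44912 - 3762 = 41150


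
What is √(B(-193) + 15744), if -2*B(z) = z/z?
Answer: 37*√46/2 ≈ 125.47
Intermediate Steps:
B(z) = -½ (B(z) = -z/(2*z) = -½*1 = -½)
√(B(-193) + 15744) = √(-½ + 15744) = √(31487/2) = 37*√46/2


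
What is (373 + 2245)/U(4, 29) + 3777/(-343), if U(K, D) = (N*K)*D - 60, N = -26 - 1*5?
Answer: -7353343/627004 ≈ -11.728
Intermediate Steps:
N = -31 (N = -26 - 5 = -31)
U(K, D) = -60 - 31*D*K (U(K, D) = (-31*K)*D - 60 = -31*D*K - 60 = -60 - 31*D*K)
(373 + 2245)/U(4, 29) + 3777/(-343) = (373 + 2245)/(-60 - 31*29*4) + 3777/(-343) = 2618/(-60 - 3596) + 3777*(-1/343) = 2618/(-3656) - 3777/343 = 2618*(-1/3656) - 3777/343 = -1309/1828 - 3777/343 = -7353343/627004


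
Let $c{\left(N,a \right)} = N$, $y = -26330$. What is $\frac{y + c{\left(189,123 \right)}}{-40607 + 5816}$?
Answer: $\frac{26141}{34791} \approx 0.75137$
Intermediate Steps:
$\frac{y + c{\left(189,123 \right)}}{-40607 + 5816} = \frac{-26330 + 189}{-40607 + 5816} = - \frac{26141}{-34791} = \left(-26141\right) \left(- \frac{1}{34791}\right) = \frac{26141}{34791}$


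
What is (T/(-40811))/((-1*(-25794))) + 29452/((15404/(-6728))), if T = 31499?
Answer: -52147887061033225/4053866574834 ≈ -12864.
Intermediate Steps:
(T/(-40811))/((-1*(-25794))) + 29452/((15404/(-6728))) = (31499/(-40811))/((-1*(-25794))) + 29452/((15404/(-6728))) = (31499*(-1/40811))/25794 + 29452/((15404*(-1/6728))) = -31499/40811*1/25794 + 29452/(-3851/1682) = -31499/1052678934 + 29452*(-1682/3851) = -31499/1052678934 - 49538264/3851 = -52147887061033225/4053866574834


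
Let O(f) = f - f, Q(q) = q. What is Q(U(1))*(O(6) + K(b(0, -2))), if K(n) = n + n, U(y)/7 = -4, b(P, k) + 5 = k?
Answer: 392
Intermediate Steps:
b(P, k) = -5 + k
U(y) = -28 (U(y) = 7*(-4) = -28)
K(n) = 2*n
O(f) = 0
Q(U(1))*(O(6) + K(b(0, -2))) = -28*(0 + 2*(-5 - 2)) = -28*(0 + 2*(-7)) = -28*(0 - 14) = -28*(-14) = 392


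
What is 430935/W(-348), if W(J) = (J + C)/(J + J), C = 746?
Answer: -149965380/199 ≈ -7.5360e+5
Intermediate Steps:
W(J) = (746 + J)/(2*J) (W(J) = (J + 746)/(J + J) = (746 + J)/((2*J)) = (746 + J)*(1/(2*J)) = (746 + J)/(2*J))
430935/W(-348) = 430935/(((1/2)*(746 - 348)/(-348))) = 430935/(((1/2)*(-1/348)*398)) = 430935/(-199/348) = 430935*(-348/199) = -149965380/199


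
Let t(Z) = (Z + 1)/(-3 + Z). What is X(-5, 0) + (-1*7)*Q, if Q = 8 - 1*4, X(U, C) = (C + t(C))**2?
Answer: -251/9 ≈ -27.889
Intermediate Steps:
t(Z) = (1 + Z)/(-3 + Z)
X(U, C) = (C + (1 + C)/(-3 + C))**2
Q = 4 (Q = 8 - 4 = 4)
X(-5, 0) + (-1*7)*Q = (1 + 0 + 0*(-3 + 0))**2/(-3 + 0)**2 - 1*7*4 = (1 + 0 + 0*(-3))**2/(-3)**2 - 7*4 = (1 + 0 + 0)**2/9 - 28 = (1/9)*1**2 - 28 = (1/9)*1 - 28 = 1/9 - 28 = -251/9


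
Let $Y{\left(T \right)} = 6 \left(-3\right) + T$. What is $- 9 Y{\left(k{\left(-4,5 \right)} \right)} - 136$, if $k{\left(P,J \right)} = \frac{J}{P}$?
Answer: $\frac{149}{4} \approx 37.25$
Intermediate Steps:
$Y{\left(T \right)} = -18 + T$
$- 9 Y{\left(k{\left(-4,5 \right)} \right)} - 136 = - 9 \left(-18 + \frac{5}{-4}\right) - 136 = - 9 \left(-18 + 5 \left(- \frac{1}{4}\right)\right) - 136 = - 9 \left(-18 - \frac{5}{4}\right) - 136 = \left(-9\right) \left(- \frac{77}{4}\right) - 136 = \frac{693}{4} - 136 = \frac{149}{4}$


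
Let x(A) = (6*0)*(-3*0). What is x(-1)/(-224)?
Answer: 0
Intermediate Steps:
x(A) = 0 (x(A) = 0*0 = 0)
x(-1)/(-224) = 0/(-224) = -1/224*0 = 0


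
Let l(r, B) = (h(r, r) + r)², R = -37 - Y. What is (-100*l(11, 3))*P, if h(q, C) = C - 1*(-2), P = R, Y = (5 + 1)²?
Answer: 4204800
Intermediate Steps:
Y = 36 (Y = 6² = 36)
R = -73 (R = -37 - 1*36 = -37 - 36 = -73)
P = -73
h(q, C) = 2 + C (h(q, C) = C + 2 = 2 + C)
l(r, B) = (2 + 2*r)² (l(r, B) = ((2 + r) + r)² = (2 + 2*r)²)
(-100*l(11, 3))*P = -400*(1 + 11)²*(-73) = -400*12²*(-73) = -400*144*(-73) = -100*576*(-73) = -57600*(-73) = 4204800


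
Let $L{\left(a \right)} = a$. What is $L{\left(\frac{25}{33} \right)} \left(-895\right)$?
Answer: $- \frac{22375}{33} \approx -678.03$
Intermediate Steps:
$L{\left(\frac{25}{33} \right)} \left(-895\right) = \frac{25}{33} \left(-895\right) = - \frac{22375}{33}$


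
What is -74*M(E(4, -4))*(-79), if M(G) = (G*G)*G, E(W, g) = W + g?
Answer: 0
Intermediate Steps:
M(G) = G**3 (M(G) = G**2*G = G**3)
-74*M(E(4, -4))*(-79) = -74*(4 - 4)**3*(-79) = -74*0**3*(-79) = -74*0*(-79) = 0*(-79) = 0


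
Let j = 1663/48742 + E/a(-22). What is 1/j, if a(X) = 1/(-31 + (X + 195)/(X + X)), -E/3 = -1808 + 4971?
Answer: 1072324/355441152589 ≈ 3.0169e-6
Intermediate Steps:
E = -9489 (E = -3*(-1808 + 4971) = -3*3163 = -9489)
a(X) = 1/(-31 + (195 + X)/(2*X)) (a(X) = 1/(-31 + (195 + X)/((2*X))) = 1/(-31 + (195 + X)*(1/(2*X))) = 1/(-31 + (195 + X)/(2*X)))
j = 355441152589/1072324 (j = 1663/48742 - 9489/((-2*(-22)/(-195 + 61*(-22)))) = 1663*(1/48742) - 9489/((-2*(-22)/(-195 - 1342))) = 1663/48742 - 9489/((-2*(-22)/(-1537))) = 1663/48742 - 9489/((-2*(-22)*(-1/1537))) = 1663/48742 - 9489/(-44/1537) = 1663/48742 - 9489*(-1537/44) = 1663/48742 + 14584593/44 = 355441152589/1072324 ≈ 3.3147e+5)
1/j = 1/(355441152589/1072324) = 1072324/355441152589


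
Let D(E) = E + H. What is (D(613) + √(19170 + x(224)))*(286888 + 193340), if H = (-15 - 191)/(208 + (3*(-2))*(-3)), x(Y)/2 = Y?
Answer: 33215449848/113 + 480228*√19618 ≈ 3.6120e+8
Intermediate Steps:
x(Y) = 2*Y
H = -103/113 (H = -206/(208 - 6*(-3)) = -206/(208 + 18) = -206/226 = -206*1/226 = -103/113 ≈ -0.91150)
D(E) = -103/113 + E (D(E) = E - 103/113 = -103/113 + E)
(D(613) + √(19170 + x(224)))*(286888 + 193340) = ((-103/113 + 613) + √(19170 + 2*224))*(286888 + 193340) = (69166/113 + √(19170 + 448))*480228 = (69166/113 + √19618)*480228 = 33215449848/113 + 480228*√19618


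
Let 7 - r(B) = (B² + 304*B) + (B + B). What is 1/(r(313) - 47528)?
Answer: -1/241268 ≈ -4.1448e-6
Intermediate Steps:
r(B) = 7 - B² - 306*B (r(B) = 7 - ((B² + 304*B) + (B + B)) = 7 - ((B² + 304*B) + 2*B) = 7 - (B² + 306*B) = 7 + (-B² - 306*B) = 7 - B² - 306*B)
1/(r(313) - 47528) = 1/((7 - 1*313² - 306*313) - 47528) = 1/((7 - 1*97969 - 95778) - 47528) = 1/((7 - 97969 - 95778) - 47528) = 1/(-193740 - 47528) = 1/(-241268) = -1/241268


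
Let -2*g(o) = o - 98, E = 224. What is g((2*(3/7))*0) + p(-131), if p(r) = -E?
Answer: -175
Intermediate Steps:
g(o) = 49 - o/2 (g(o) = -(o - 98)/2 = -(-98 + o)/2 = 49 - o/2)
p(r) = -224 (p(r) = -1*224 = -224)
g((2*(3/7))*0) + p(-131) = (49 - 2*(3/7)*0/2) - 224 = (49 - 3*0/7) - 224 = (49 - ½*0) - 224 = (49 + 0) - 224 = 49 - 224 = -175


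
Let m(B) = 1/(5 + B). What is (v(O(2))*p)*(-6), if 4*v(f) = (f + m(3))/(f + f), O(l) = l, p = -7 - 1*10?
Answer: 867/64 ≈ 13.547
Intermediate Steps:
p = -17 (p = -7 - 10 = -17)
v(f) = (1/8 + f)/(8*f) (v(f) = ((f + 1/(5 + 3))/(f + f))/4 = ((f + 1/8)/((2*f)))/4 = ((f + 1/8)*(1/(2*f)))/4 = ((1/8 + f)*(1/(2*f)))/4 = ((1/8 + f)/(2*f))/4 = (1/8 + f)/(8*f))
(v(O(2))*p)*(-6) = (((1/64)*(1 + 8*2)/2)*(-17))*(-6) = (((1/64)*(1/2)*(1 + 16))*(-17))*(-6) = (((1/64)*(1/2)*17)*(-17))*(-6) = ((17/128)*(-17))*(-6) = -289/128*(-6) = 867/64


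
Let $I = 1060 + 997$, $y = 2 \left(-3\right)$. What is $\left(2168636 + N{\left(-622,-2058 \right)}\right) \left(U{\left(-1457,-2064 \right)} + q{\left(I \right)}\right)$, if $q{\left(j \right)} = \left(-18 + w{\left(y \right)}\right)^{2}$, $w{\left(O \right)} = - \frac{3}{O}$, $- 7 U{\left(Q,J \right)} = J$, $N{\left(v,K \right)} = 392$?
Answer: $\frac{9126727567}{7} \approx 1.3038 \cdot 10^{9}$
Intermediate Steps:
$y = -6$
$U{\left(Q,J \right)} = - \frac{J}{7}$
$I = 2057$
$q{\left(j \right)} = \frac{1225}{4}$ ($q{\left(j \right)} = \left(-18 - \frac{3}{-6}\right)^{2} = \left(-18 - - \frac{1}{2}\right)^{2} = \left(-18 + \frac{1}{2}\right)^{2} = \left(- \frac{35}{2}\right)^{2} = \frac{1225}{4}$)
$\left(2168636 + N{\left(-622,-2058 \right)}\right) \left(U{\left(-1457,-2064 \right)} + q{\left(I \right)}\right) = \left(2168636 + 392\right) \left(\left(- \frac{1}{7}\right) \left(-2064\right) + \frac{1225}{4}\right) = 2169028 \left(\frac{2064}{7} + \frac{1225}{4}\right) = 2169028 \cdot \frac{16831}{28} = \frac{9126727567}{7}$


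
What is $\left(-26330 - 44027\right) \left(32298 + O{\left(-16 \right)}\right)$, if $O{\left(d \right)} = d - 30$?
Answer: $-2269153964$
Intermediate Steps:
$O{\left(d \right)} = -30 + d$ ($O{\left(d \right)} = d - 30 = -30 + d$)
$\left(-26330 - 44027\right) \left(32298 + O{\left(-16 \right)}\right) = \left(-26330 - 44027\right) \left(32298 - 46\right) = - 70357 \left(32298 - 46\right) = \left(-70357\right) 32252 = -2269153964$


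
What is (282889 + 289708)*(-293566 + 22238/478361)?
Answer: -80410084776679536/478361 ≈ -1.6809e+11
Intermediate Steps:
(282889 + 289708)*(-293566 + 22238/478361) = 572597*(-293566 + 22238*(1/478361)) = 572597*(-293566 + 22238/478361) = 572597*(-140430503088/478361) = -80410084776679536/478361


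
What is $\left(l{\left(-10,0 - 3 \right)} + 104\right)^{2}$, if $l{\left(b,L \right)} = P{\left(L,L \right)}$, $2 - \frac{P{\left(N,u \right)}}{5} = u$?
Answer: $16641$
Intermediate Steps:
$P{\left(N,u \right)} = 10 - 5 u$
$l{\left(b,L \right)} = 10 - 5 L$
$\left(l{\left(-10,0 - 3 \right)} + 104\right)^{2} = \left(\left(10 - 5 \left(0 - 3\right)\right) + 104\right)^{2} = \left(\left(10 - -15\right) + 104\right)^{2} = \left(\left(10 + 15\right) + 104\right)^{2} = \left(25 + 104\right)^{2} = 129^{2} = 16641$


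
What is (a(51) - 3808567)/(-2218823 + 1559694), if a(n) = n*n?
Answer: 200314/34691 ≈ 5.7742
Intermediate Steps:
a(n) = n²
(a(51) - 3808567)/(-2218823 + 1559694) = (51² - 3808567)/(-2218823 + 1559694) = (2601 - 3808567)/(-659129) = -3805966*(-1/659129) = 200314/34691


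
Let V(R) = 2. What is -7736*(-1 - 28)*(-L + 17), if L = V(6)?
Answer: 3365160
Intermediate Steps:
L = 2
-7736*(-1 - 28)*(-L + 17) = -7736*(-1 - 28)*(-1*2 + 17) = -(-224344)*(-2 + 17) = -(-224344)*15 = -7736*(-435) = 3365160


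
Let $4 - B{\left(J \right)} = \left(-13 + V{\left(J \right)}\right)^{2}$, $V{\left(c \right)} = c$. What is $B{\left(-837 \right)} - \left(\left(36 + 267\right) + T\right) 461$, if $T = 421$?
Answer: $-1056260$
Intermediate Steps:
$B{\left(J \right)} = 4 - \left(-13 + J\right)^{2}$
$B{\left(-837 \right)} - \left(\left(36 + 267\right) + T\right) 461 = \left(4 - \left(-13 - 837\right)^{2}\right) - \left(\left(36 + 267\right) + 421\right) 461 = \left(4 - \left(-850\right)^{2}\right) - \left(303 + 421\right) 461 = \left(4 - 722500\right) - 724 \cdot 461 = \left(4 - 722500\right) - 333764 = -722496 - 333764 = -1056260$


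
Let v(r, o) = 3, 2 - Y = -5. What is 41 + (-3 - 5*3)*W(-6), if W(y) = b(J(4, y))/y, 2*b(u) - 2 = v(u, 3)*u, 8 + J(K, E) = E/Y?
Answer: 29/7 ≈ 4.1429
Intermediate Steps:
Y = 7 (Y = 2 - 1*(-5) = 2 + 5 = 7)
J(K, E) = -8 + E/7
b(u) = 1 + 3*u/2 (b(u) = 1 + (3*u)/2 = 1 + 3*u/2)
W(y) = (-11 + 3*y/14)/y (W(y) = (1 + 3*(-8 + y/7)/2)/y = (1 + (-12 + 3*y/14))/y = (-11 + 3*y/14)/y)
41 + (-3 - 5*3)*W(-6) = 41 + (-3 - 5*3)*(3/14 - 11/(-6)) = 41 + (-3 - 15)*(3/14 - 11*(-1/6)) = 41 - 18*(3/14 + 11/6) = 41 - 18*43/21 = 41 - 258/7 = 29/7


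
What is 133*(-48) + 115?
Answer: -6269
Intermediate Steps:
133*(-48) + 115 = -6384 + 115 = -6269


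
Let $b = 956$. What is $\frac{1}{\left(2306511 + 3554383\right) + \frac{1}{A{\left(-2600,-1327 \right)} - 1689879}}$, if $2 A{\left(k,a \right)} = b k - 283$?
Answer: $\frac{5865641}{34377900143052} \approx 1.7062 \cdot 10^{-7}$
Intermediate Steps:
$A{\left(k,a \right)} = - \frac{283}{2} + 478 k$ ($A{\left(k,a \right)} = \frac{956 k - 283}{2} = \frac{-283 + 956 k}{2} = - \frac{283}{2} + 478 k$)
$\frac{1}{\left(2306511 + 3554383\right) + \frac{1}{A{\left(-2600,-1327 \right)} - 1689879}} = \frac{1}{\left(2306511 + 3554383\right) + \frac{1}{\left(- \frac{283}{2} + 478 \left(-2600\right)\right) - 1689879}} = \frac{1}{5860894 + \frac{1}{\left(- \frac{283}{2} - 1242800\right) - 1689879}} = \frac{1}{5860894 + \frac{1}{- \frac{2485883}{2} - 1689879}} = \frac{1}{5860894 + \frac{1}{- \frac{5865641}{2}}} = \frac{1}{5860894 - \frac{2}{5865641}} = \frac{1}{\frac{34377900143052}{5865641}} = \frac{5865641}{34377900143052}$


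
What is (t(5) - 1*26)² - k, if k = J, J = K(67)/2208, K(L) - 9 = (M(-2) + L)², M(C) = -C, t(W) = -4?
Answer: 330405/368 ≈ 897.84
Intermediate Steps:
K(L) = 9 + (2 + L)² (K(L) = 9 + (-1*(-2) + L)² = 9 + (2 + L)²)
J = 795/368 (J = (9 + (2 + 67)²)/2208 = (9 + 69²)*(1/2208) = (9 + 4761)*(1/2208) = 4770*(1/2208) = 795/368 ≈ 2.1603)
k = 795/368 ≈ 2.1603
(t(5) - 1*26)² - k = (-4 - 1*26)² - 1*795/368 = (-4 - 26)² - 795/368 = (-30)² - 795/368 = 900 - 795/368 = 330405/368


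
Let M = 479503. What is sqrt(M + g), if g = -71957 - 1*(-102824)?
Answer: sqrt(510370) ≈ 714.40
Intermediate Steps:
g = 30867 (g = -71957 + 102824 = 30867)
sqrt(M + g) = sqrt(479503 + 30867) = sqrt(510370)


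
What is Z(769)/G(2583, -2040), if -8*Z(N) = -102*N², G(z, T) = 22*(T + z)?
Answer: 10053137/15928 ≈ 631.16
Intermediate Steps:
G(z, T) = 22*T + 22*z
Z(N) = 51*N²/4 (Z(N) = -(-51)*N²/4 = 51*N²/4)
Z(769)/G(2583, -2040) = ((51/4)*769²)/(22*(-2040) + 22*2583) = ((51/4)*591361)/(-44880 + 56826) = (30159411/4)/11946 = (30159411/4)*(1/11946) = 10053137/15928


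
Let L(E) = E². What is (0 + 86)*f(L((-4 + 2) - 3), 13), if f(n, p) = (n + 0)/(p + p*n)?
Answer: 1075/169 ≈ 6.3609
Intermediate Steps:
f(n, p) = n/(p + n*p)
(0 + 86)*f(L((-4 + 2) - 3), 13) = (0 + 86)*(((-4 + 2) - 3)²/(13*(1 + ((-4 + 2) - 3)²))) = 86*((-2 - 3)²*(1/13)/(1 + (-2 - 3)²)) = 86*((-5)²*(1/13)/(1 + (-5)²)) = 86*(25*(1/13)/(1 + 25)) = 86*(25*(1/13)/26) = 86*(25*(1/13)*(1/26)) = 86*(25/338) = 1075/169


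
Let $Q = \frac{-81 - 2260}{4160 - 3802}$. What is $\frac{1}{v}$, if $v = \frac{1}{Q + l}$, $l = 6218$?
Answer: $\frac{2223703}{358} \approx 6211.5$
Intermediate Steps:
$Q = - \frac{2341}{358} \approx -6.5391$
$v = \frac{358}{2223703}$ ($v = \frac{1}{- \frac{2341}{358} + 6218} = \frac{1}{\frac{2223703}{358}} = \frac{358}{2223703} \approx 0.00016099$)
$\frac{1}{v} = \frac{1}{\frac{358}{2223703}} = \frac{2223703}{358}$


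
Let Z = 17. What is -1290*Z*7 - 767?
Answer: -154277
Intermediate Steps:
-1290*Z*7 - 767 = -21930*7 - 767 = -1290*119 - 767 = -153510 - 767 = -154277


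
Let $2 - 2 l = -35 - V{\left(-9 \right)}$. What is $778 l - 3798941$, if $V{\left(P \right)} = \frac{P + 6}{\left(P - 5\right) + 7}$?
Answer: $- \frac{26490669}{7} \approx -3.7844 \cdot 10^{6}$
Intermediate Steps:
$V{\left(P \right)} = \frac{6 + P}{2 + P}$ ($V{\left(P \right)} = \frac{6 + P}{\left(-5 + P\right) + 7} = \frac{6 + P}{2 + P}$)
$l = \frac{131}{7}$ ($l = 1 - \frac{-35 - \frac{6 - 9}{2 - 9}}{2} = 1 - \frac{-35 - \frac{1}{-7} \left(-3\right)}{2} = 1 - \frac{-35 - \left(- \frac{1}{7}\right) \left(-3\right)}{2} = 1 - \frac{-35 - \frac{3}{7}}{2} = 1 - - \frac{124}{7} = 1 + \frac{124}{7} = \frac{131}{7} \approx 18.714$)
$778 l - 3798941 = 778 \cdot \frac{131}{7} - 3798941 = \frac{101918}{7} - 3798941 = - \frac{26490669}{7}$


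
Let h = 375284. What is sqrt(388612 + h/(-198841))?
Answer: 4*sqrt(960297929379383)/198841 ≈ 623.39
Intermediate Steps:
sqrt(388612 + h/(-198841)) = sqrt(388612 + 375284/(-198841)) = sqrt(388612 + 375284*(-1/198841)) = sqrt(388612 - 375284/198841) = sqrt(77271623408/198841) = 4*sqrt(960297929379383)/198841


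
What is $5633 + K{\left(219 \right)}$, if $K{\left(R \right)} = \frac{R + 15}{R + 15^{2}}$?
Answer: $\frac{416881}{74} \approx 5633.5$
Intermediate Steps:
$K{\left(R \right)} = \frac{15 + R}{225 + R}$ ($K{\left(R \right)} = \frac{15 + R}{R + 225} = \frac{15 + R}{225 + R}$)
$5633 + K{\left(219 \right)} = 5633 + \frac{15 + 219}{225 + 219} = 5633 + \frac{1}{444} \cdot 234 = 5633 + \frac{39}{74} = \frac{416881}{74}$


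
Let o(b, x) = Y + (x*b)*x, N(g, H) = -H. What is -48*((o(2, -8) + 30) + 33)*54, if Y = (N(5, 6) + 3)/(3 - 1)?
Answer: -491184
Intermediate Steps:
Y = -3/2 (Y = (-1*6 + 3)/(3 - 1) = (-6 + 3)/2 = -3*½ = -3/2 ≈ -1.5000)
o(b, x) = -3/2 + b*x² (o(b, x) = -3/2 + (x*b)*x = -3/2 + (b*x)*x = -3/2 + b*x²)
-48*((o(2, -8) + 30) + 33)*54 = -48*(((-3/2 + 2*(-8)²) + 30) + 33)*54 = -48*(((-3/2 + 2*64) + 30) + 33)*54 = -48*(((-3/2 + 128) + 30) + 33)*54 = -48*((253/2 + 30) + 33)*54 = -48*(313/2 + 33)*54 = -48*379/2*54 = -9096*54 = -491184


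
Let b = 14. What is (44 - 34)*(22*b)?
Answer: 3080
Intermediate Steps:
(44 - 34)*(22*b) = (44 - 34)*(22*14) = 10*308 = 3080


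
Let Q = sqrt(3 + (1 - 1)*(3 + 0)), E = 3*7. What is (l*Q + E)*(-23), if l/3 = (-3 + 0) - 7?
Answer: -483 + 690*sqrt(3) ≈ 712.12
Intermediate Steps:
l = -30 (l = 3*((-3 + 0) - 7) = 3*(-3 - 7) = 3*(-10) = -30)
E = 21
Q = sqrt(3) (Q = sqrt(3 + 0*3) = sqrt(3 + 0) = sqrt(3) ≈ 1.7320)
(l*Q + E)*(-23) = (-30*sqrt(3) + 21)*(-23) = (21 - 30*sqrt(3))*(-23) = -483 + 690*sqrt(3)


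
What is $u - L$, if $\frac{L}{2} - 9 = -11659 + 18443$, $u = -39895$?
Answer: $-53481$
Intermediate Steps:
$L = 13586$ ($L = 18 + 2 \left(-11659 + 18443\right) = 18 + 2 \cdot 6784 = 18 + 13568 = 13586$)
$u - L = -39895 - 13586 = -53481$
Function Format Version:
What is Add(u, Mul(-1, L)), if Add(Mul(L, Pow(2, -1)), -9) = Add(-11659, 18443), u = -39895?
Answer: -53481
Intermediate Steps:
L = 13586 (L = Add(18, Mul(2, Add(-11659, 18443))) = Add(18, Mul(2, 6784)) = Add(18, 13568) = 13586)
Add(u, Mul(-1, L)) = Add(-39895, Mul(-1, 13586)) = Add(-39895, -13586) = -53481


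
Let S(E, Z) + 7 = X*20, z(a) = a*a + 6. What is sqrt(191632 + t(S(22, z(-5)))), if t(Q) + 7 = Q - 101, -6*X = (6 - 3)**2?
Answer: sqrt(191487) ≈ 437.59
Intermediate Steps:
X = -3/2 (X = -(6 - 3)**2/6 = -1/6*3**2 = -1/6*9 = -3/2 ≈ -1.5000)
z(a) = 6 + a**2 (z(a) = a**2 + 6 = 6 + a**2)
S(E, Z) = -37 (S(E, Z) = -7 - 3/2*20 = -7 - 30 = -37)
t(Q) = -108 + Q (t(Q) = -7 + (Q - 101) = -7 + (-101 + Q) = -108 + Q)
sqrt(191632 + t(S(22, z(-5)))) = sqrt(191632 + (-108 - 37)) = sqrt(191632 - 145) = sqrt(191487)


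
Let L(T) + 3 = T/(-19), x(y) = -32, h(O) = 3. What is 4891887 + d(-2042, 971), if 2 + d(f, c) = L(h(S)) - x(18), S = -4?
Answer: 92946363/19 ≈ 4.8919e+6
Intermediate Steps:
L(T) = -3 - T/19 (L(T) = -3 + T/(-19) = -3 + T*(-1/19) = -3 - T/19)
d(f, c) = 510/19 (d(f, c) = -2 + ((-3 - 1/19*3) - 1*(-32)) = -2 + ((-3 - 3/19) + 32) = -2 + (-60/19 + 32) = -2 + 548/19 = 510/19)
4891887 + d(-2042, 971) = 4891887 + 510/19 = 92946363/19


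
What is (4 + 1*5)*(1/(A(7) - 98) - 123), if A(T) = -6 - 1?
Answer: -38748/35 ≈ -1107.1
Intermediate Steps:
A(T) = -7
(4 + 1*5)*(1/(A(7) - 98) - 123) = (4 + 1*5)*(1/(-7 - 98) - 123) = (4 + 5)*(1/(-105) - 123) = 9*(-1/105 - 123) = 9*(-12916/105) = -38748/35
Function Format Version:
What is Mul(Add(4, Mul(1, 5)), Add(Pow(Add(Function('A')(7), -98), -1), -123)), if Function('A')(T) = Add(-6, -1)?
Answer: Rational(-38748, 35) ≈ -1107.1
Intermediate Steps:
Function('A')(T) = -7
Mul(Add(4, Mul(1, 5)), Add(Pow(Add(Function('A')(7), -98), -1), -123)) = Mul(Add(4, Mul(1, 5)), Add(Pow(Add(-7, -98), -1), -123)) = Mul(Add(4, 5), Add(Pow(-105, -1), -123)) = Mul(9, Add(Rational(-1, 105), -123)) = Mul(9, Rational(-12916, 105)) = Rational(-38748, 35)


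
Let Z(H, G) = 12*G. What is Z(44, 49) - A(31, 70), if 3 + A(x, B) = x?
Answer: 560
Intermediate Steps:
A(x, B) = -3 + x
Z(44, 49) - A(31, 70) = 12*49 - (-3 + 31) = 588 - 1*28 = 588 - 28 = 560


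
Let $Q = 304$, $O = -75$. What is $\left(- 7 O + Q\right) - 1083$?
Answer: $-254$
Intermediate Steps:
$\left(- 7 O + Q\right) - 1083 = \left(\left(-7\right) \left(-75\right) + 304\right) - 1083 = \left(525 + 304\right) - 1083 = 829 - 1083 = -254$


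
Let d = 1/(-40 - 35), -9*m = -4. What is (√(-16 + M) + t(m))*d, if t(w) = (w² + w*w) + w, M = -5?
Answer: -68/6075 - I*√21/75 ≈ -0.011193 - 0.061101*I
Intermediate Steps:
m = 4/9 (m = -⅑*(-4) = 4/9 ≈ 0.44444)
t(w) = w + 2*w² (t(w) = (w² + w²) + w = 2*w² + w = w + 2*w²)
d = -1/75 (d = 1/(-75) = -1/75 ≈ -0.013333)
(√(-16 + M) + t(m))*d = (√(-16 - 5) + 4*(1 + 2*(4/9))/9)*(-1/75) = (√(-21) + 4*(1 + 8/9)/9)*(-1/75) = (I*√21 + (4/9)*(17/9))*(-1/75) = (I*√21 + 68/81)*(-1/75) = (68/81 + I*√21)*(-1/75) = -68/6075 - I*√21/75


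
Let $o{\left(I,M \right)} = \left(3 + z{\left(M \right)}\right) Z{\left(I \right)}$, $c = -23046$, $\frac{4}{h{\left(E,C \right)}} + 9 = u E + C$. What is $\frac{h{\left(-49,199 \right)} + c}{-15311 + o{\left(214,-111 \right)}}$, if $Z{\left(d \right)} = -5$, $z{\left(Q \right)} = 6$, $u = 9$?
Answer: $\frac{2892275}{1927178} \approx 1.5008$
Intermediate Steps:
$h{\left(E,C \right)} = \frac{4}{-9 + C + 9 E}$ ($h{\left(E,C \right)} = \frac{4}{-9 + \left(9 E + C\right)} = \frac{4}{-9 + \left(C + 9 E\right)} = \frac{4}{-9 + C + 9 E}$)
$o{\left(I,M \right)} = -45$ ($o{\left(I,M \right)} = \left(3 + 6\right) \left(-5\right) = 9 \left(-5\right) = -45$)
$\frac{h{\left(-49,199 \right)} + c}{-15311 + o{\left(214,-111 \right)}} = \frac{\frac{4}{-9 + 199 + 9 \left(-49\right)} - 23046}{-15311 - 45} = \frac{\frac{4}{-9 + 199 - 441} - 23046}{-15356} = \left(\frac{4}{-251} - 23046\right) \left(- \frac{1}{15356}\right) = \left(4 \left(- \frac{1}{251}\right) - 23046\right) \left(- \frac{1}{15356}\right) = \left(- \frac{4}{251} - 23046\right) \left(- \frac{1}{15356}\right) = \left(- \frac{5784550}{251}\right) \left(- \frac{1}{15356}\right) = \frac{2892275}{1927178}$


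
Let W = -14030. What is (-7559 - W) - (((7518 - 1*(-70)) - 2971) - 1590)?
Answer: 3444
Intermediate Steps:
(-7559 - W) - (((7518 - 1*(-70)) - 2971) - 1590) = (-7559 - 1*(-14030)) - (((7518 - 1*(-70)) - 2971) - 1590) = (-7559 + 14030) - (((7518 + 70) - 2971) - 1590) = 6471 - ((7588 - 2971) - 1590) = 6471 - (4617 - 1590) = 6471 - 1*3027 = 6471 - 3027 = 3444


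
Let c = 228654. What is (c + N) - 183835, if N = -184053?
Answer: -139234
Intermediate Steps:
(c + N) - 183835 = (228654 - 184053) - 183835 = 44601 - 183835 = -139234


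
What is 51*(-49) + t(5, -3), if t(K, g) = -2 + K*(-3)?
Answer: -2516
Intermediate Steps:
t(K, g) = -2 - 3*K
51*(-49) + t(5, -3) = 51*(-49) + (-2 - 3*5) = -2499 + (-2 - 15) = -2499 - 17 = -2516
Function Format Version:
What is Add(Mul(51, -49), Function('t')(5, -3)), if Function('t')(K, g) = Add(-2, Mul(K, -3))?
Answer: -2516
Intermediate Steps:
Function('t')(K, g) = Add(-2, Mul(-3, K))
Add(Mul(51, -49), Function('t')(5, -3)) = Add(Mul(51, -49), Add(-2, Mul(-3, 5))) = Add(-2499, Add(-2, -15)) = Add(-2499, -17) = -2516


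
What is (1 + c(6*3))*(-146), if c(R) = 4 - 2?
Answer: -438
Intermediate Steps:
c(R) = 2
(1 + c(6*3))*(-146) = (1 + 2)*(-146) = 3*(-146) = -438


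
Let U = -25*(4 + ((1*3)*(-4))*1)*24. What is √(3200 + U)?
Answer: 40*√5 ≈ 89.443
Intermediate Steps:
U = 4800 (U = -25*(4 + (3*(-4))*1)*24 = -25*(4 - 12*1)*24 = -25*(4 - 12)*24 = -25*(-8)*24 = 200*24 = 4800)
√(3200 + U) = √(3200 + 4800) = √8000 = 40*√5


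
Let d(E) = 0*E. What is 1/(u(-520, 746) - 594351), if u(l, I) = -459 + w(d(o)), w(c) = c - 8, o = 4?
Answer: -1/594818 ≈ -1.6812e-6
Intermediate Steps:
d(E) = 0
w(c) = -8 + c
u(l, I) = -467 (u(l, I) = -459 + (-8 + 0) = -459 - 8 = -467)
1/(u(-520, 746) - 594351) = 1/(-467 - 594351) = 1/(-594818) = -1/594818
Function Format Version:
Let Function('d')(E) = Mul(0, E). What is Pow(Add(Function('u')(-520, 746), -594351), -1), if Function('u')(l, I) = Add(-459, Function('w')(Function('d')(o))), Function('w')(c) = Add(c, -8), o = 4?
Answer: Rational(-1, 594818) ≈ -1.6812e-6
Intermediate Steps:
Function('d')(E) = 0
Function('w')(c) = Add(-8, c)
Function('u')(l, I) = -467 (Function('u')(l, I) = Add(-459, Add(-8, 0)) = Add(-459, -8) = -467)
Pow(Add(Function('u')(-520, 746), -594351), -1) = Pow(Add(-467, -594351), -1) = Pow(-594818, -1) = Rational(-1, 594818)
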